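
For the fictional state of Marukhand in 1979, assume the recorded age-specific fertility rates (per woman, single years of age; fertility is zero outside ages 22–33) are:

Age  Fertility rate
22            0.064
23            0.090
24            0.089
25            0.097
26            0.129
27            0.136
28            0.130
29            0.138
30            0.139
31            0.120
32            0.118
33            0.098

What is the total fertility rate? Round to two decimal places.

Sum of ASFRs = 0.064 + 0.090 + 0.089 + 0.097 + 0.129 + 0.136 + 0.130 + 0.138 + 0.139 + 0.120 + 0.118 + 0.098 = 1.348
TFR = 1.348

1.35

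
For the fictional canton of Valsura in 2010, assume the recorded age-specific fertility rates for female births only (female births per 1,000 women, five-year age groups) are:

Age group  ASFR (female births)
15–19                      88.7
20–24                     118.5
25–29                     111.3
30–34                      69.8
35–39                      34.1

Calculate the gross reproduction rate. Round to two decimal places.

2.11

Sum of female ASFRs = 88.7 + 118.5 + 111.3 + 69.8 + 34.1 = 422.4
GRR = 5 × 422.4 / 1000 = 2.112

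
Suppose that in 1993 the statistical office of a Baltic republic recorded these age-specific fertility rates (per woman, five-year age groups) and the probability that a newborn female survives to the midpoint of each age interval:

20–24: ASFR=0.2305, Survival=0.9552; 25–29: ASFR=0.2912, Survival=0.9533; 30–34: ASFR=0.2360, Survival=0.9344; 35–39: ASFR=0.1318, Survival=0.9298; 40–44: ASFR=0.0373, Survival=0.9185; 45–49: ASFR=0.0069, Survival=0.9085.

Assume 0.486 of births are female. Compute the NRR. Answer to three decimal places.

Proportion female at birth = 0.486.
Weighting each age-specific rate by interval width and survival:
  20–24: 5 × 0.2305 × 0.9552 = 1.10087
  25–29: 5 × 0.2912 × 0.9533 = 1.38800
  30–34: 5 × 0.2360 × 0.9344 = 1.10259
  35–39: 5 × 0.1318 × 0.9298 = 0.61274
  40–44: 5 × 0.0373 × 0.9185 = 0.17130
  45–49: 5 × 0.0069 × 0.9085 = 0.03134
Sum = 4.40684
NRR = 0.486 × 4.40684 = 2.14172

2.142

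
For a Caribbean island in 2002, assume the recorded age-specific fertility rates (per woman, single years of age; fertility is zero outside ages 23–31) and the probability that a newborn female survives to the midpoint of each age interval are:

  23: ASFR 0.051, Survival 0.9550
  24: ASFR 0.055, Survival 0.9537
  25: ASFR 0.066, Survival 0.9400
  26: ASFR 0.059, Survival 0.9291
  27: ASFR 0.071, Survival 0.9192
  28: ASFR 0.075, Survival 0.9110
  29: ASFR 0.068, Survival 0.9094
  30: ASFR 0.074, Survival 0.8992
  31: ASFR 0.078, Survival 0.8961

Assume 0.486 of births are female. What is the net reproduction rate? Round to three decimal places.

0.267

Proportion female at birth = 0.486.
Survival-weighted fertility by age (1·fₓ·Sₓ):
  23: 1 × 0.051 × 0.9550 = 0.04871
  24: 1 × 0.055 × 0.9537 = 0.05245
  25: 1 × 0.066 × 0.9400 = 0.06204
  26: 1 × 0.059 × 0.9291 = 0.05482
  27: 1 × 0.071 × 0.9192 = 0.06526
  28: 1 × 0.075 × 0.9110 = 0.06833
  29: 1 × 0.068 × 0.9094 = 0.06184
  30: 1 × 0.074 × 0.8992 = 0.06654
  31: 1 × 0.078 × 0.8961 = 0.06990
Sum = 0.54989
NRR = 0.486 × 0.54989 = 0.26725
With NRR below 1 the population is below replacement fertility.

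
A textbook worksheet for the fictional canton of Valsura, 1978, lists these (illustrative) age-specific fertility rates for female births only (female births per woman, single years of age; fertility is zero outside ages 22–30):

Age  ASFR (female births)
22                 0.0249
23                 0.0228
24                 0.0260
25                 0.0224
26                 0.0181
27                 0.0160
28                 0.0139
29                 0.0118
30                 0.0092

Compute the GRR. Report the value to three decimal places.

0.165

Sum of female ASFRs = 0.0249 + 0.0228 + 0.0260 + 0.0224 + 0.0181 + 0.0160 + 0.0139 + 0.0118 + 0.0092 = 0.1651
GRR = 0.1651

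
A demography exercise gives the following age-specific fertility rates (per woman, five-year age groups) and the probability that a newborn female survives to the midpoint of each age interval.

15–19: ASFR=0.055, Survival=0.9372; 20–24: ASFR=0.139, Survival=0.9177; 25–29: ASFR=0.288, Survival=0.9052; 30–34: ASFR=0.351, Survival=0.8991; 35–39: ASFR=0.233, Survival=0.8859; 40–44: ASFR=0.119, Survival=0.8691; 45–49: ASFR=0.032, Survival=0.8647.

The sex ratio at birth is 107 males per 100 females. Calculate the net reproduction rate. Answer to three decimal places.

Proportion female at birth = 100 / (100 + 107) = 0.48309.
Each age group contributes 5 × ASFR × survival:
  15–19: 5 × 0.055 × 0.9372 = 0.25773
  20–24: 5 × 0.139 × 0.9177 = 0.63780
  25–29: 5 × 0.288 × 0.9052 = 1.30349
  30–34: 5 × 0.351 × 0.8991 = 1.57792
  35–39: 5 × 0.233 × 0.8859 = 1.03207
  40–44: 5 × 0.119 × 0.8691 = 0.51711
  45–49: 5 × 0.032 × 0.8647 = 0.13835
Sum = 5.46447
NRR = 0.48309 × 5.46447 = 2.63983
An NRR exceeding 1 indicates intrinsic growth under these rates.

2.640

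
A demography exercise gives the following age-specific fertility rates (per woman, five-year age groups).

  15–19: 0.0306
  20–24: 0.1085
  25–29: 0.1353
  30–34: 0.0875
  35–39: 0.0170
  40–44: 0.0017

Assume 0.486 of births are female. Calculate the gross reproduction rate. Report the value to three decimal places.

0.925

Proportion female at birth = 0.486.
Sum of ASFRs = 0.0306 + 0.1085 + 0.1353 + 0.0875 + 0.0170 + 0.0017 = 0.3806
TFR = 5 × 0.3806 = 1.903
GRR = 0.486 × 1.903 = 0.92486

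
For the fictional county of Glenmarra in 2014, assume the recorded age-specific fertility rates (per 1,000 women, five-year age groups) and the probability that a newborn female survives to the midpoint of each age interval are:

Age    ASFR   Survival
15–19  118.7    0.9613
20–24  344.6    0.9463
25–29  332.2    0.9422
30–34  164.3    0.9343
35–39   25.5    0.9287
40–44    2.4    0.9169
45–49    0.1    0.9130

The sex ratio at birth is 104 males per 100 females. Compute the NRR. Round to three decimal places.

Proportion female at birth = 100 / (100 + 104) = 0.49020.
Weighting each age-specific rate by interval width and survival:
  15–19: 5 × 118.7/1000 × 0.9613 = 0.57053
  20–24: 5 × 344.6/1000 × 0.9463 = 1.63047
  25–29: 5 × 332.2/1000 × 0.9422 = 1.56499
  30–34: 5 × 164.3/1000 × 0.9343 = 0.76753
  35–39: 5 × 25.5/1000 × 0.9287 = 0.11841
  40–44: 5 × 2.4/1000 × 0.9169 = 0.01100
  45–49: 5 × 0.1/1000 × 0.9130 = 0.00046
Sum = 4.66339
NRR = 0.49020 × 4.66339 = 2.28599
NRR > 1, so each generation more than replaces itself.

2.286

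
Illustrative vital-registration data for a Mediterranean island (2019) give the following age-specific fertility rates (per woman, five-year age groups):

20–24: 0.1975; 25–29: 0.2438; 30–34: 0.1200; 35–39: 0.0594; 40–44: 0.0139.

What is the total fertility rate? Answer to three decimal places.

3.173

Sum of ASFRs = 0.1975 + 0.2438 + 0.1200 + 0.0594 + 0.0139 = 0.6346
TFR = 5 × 0.6346 = 3.173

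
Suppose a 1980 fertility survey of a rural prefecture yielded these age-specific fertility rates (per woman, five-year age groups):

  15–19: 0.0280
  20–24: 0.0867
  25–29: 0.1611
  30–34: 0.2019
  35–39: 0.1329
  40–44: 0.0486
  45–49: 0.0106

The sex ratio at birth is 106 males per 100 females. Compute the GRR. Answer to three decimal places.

Proportion female at birth = 100 / (100 + 106) = 0.48544.
Sum of ASFRs = 0.0280 + 0.0867 + 0.1611 + 0.2019 + 0.1329 + 0.0486 + 0.0106 = 0.6698
TFR = 5 × 0.6698 = 3.349
GRR = 0.48544 × 3.349 = 1.62574

1.626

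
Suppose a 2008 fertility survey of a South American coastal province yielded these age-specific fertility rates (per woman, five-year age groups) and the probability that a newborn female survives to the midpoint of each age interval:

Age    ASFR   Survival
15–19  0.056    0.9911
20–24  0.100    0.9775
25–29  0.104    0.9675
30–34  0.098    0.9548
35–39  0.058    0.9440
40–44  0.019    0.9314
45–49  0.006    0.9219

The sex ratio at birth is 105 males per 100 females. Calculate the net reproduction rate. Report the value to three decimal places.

Proportion female at birth = 100 / (100 + 105) = 0.48780.
Per-age-group product (5 × ASFR × survival probability):
  15–19: 5 × 0.056 × 0.9911 = 0.27751
  20–24: 5 × 0.100 × 0.9775 = 0.48875
  25–29: 5 × 0.104 × 0.9675 = 0.50310
  30–34: 5 × 0.098 × 0.9548 = 0.46785
  35–39: 5 × 0.058 × 0.9440 = 0.27376
  40–44: 5 × 0.019 × 0.9314 = 0.08848
  45–49: 5 × 0.006 × 0.9219 = 0.02766
Sum = 2.12711
NRR = 0.48780 × 2.12711 = 1.03760
An NRR exceeding 1 indicates intrinsic growth under these rates.

1.038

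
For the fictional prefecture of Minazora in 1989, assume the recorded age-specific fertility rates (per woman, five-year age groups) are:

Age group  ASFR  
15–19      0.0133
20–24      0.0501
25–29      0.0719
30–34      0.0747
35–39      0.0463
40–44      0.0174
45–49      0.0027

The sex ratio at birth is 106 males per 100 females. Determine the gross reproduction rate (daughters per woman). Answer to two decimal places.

Proportion female at birth = 100 / (100 + 106) = 0.48544.
Sum of ASFRs = 0.0133 + 0.0501 + 0.0719 + 0.0747 + 0.0463 + 0.0174 + 0.0027 = 0.2764
TFR = 5 × 0.2764 = 1.382
GRR = 0.48544 × 1.382 = 0.67088

0.67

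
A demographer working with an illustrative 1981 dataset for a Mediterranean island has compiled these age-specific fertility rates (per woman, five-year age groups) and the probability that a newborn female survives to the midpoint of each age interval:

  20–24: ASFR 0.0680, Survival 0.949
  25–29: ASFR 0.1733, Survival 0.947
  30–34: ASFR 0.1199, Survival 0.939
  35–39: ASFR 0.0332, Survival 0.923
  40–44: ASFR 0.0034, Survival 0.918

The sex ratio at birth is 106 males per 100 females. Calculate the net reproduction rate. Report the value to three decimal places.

0.910

Proportion female at birth = 100 / (100 + 106) = 0.48544.
Each age group contributes 5 × ASFR × survival:
  20–24: 5 × 0.0680 × 0.949 = 0.32266
  25–29: 5 × 0.1733 × 0.947 = 0.82058
  30–34: 5 × 0.1199 × 0.939 = 0.56293
  35–39: 5 × 0.0332 × 0.923 = 0.15322
  40–44: 5 × 0.0034 × 0.918 = 0.01561
Sum = 1.87500
NRR = 0.48544 × 1.87500 = 0.91020
An NRR under 1 implies long-run decline under these rates.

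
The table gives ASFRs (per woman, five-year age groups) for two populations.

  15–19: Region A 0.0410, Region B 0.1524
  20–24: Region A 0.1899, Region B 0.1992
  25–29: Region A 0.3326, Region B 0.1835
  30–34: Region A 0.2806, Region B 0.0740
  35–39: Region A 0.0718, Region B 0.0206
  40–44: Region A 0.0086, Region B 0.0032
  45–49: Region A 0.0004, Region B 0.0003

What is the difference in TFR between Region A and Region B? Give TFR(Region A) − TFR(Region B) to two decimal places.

Region A:
  Sum of ASFRs = 0.0410 + 0.1899 + 0.3326 + 0.2806 + 0.0718 + 0.0086 + 0.0004 = 0.9249
  TFR = 5 × 0.9249 = 4.6245
Region B:
  Sum of ASFRs = 0.1524 + 0.1992 + 0.1835 + 0.0740 + 0.0206 + 0.0032 + 0.0003 = 0.6332
  TFR = 5 × 0.6332 = 3.166
Difference = 4.6245 − 3.166 = 1.4585

1.46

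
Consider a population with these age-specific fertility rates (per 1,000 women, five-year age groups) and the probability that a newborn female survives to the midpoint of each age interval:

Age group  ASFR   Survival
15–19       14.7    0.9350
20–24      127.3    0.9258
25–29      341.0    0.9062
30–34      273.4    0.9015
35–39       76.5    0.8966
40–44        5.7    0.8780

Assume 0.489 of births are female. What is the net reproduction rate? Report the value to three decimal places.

Proportion female at birth = 0.489.
Each age group contributes 5 × ASFR × survival:
  15–19: 5 × 14.7/1000 × 0.9350 = 0.06872
  20–24: 5 × 127.3/1000 × 0.9258 = 0.58927
  25–29: 5 × 341.0/1000 × 0.9062 = 1.54507
  30–34: 5 × 273.4/1000 × 0.9015 = 1.23235
  35–39: 5 × 76.5/1000 × 0.8966 = 0.34295
  40–44: 5 × 5.7/1000 × 0.8780 = 0.02502
Sum = 3.80338
NRR = 0.489 × 3.80338 = 1.85985
With NRR above 1 the population is above replacement fertility.

1.860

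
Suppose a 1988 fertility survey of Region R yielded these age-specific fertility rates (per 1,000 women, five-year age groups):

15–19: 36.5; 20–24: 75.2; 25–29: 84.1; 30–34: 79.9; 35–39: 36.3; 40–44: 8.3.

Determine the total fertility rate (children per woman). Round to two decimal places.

1.60

Sum of ASFRs = 36.5 + 75.2 + 84.1 + 79.9 + 36.3 + 8.3 = 320.3
TFR = 5 × 320.3 / 1000 = 1.6015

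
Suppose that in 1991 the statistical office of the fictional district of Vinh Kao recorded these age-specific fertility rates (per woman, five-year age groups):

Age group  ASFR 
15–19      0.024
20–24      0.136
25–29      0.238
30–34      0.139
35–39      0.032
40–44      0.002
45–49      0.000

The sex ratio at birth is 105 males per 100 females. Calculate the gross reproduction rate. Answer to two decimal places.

Proportion female at birth = 100 / (100 + 105) = 0.48780.
Sum of ASFRs = 0.024 + 0.136 + 0.238 + 0.139 + 0.032 + 0.002 + 0.000 = 0.571
TFR = 5 × 0.571 = 2.855
GRR = 0.48780 × 2.855 = 1.39267

1.39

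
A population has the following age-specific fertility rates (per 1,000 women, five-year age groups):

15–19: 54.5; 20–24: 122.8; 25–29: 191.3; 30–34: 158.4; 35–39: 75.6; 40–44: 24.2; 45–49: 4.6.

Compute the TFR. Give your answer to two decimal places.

3.16

Sum of ASFRs = 54.5 + 122.8 + 191.3 + 158.4 + 75.6 + 24.2 + 4.6 = 631.4
TFR = 5 × 631.4 / 1000 = 3.157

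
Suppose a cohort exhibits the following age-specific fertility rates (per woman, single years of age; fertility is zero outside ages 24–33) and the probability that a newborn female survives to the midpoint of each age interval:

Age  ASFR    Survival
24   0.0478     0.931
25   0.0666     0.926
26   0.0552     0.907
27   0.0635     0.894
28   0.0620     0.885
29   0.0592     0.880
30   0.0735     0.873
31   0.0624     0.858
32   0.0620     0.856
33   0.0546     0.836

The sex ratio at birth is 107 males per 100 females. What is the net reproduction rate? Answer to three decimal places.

Proportion female at birth = 100 / (100 + 107) = 0.48309.
Per-age-group product (1 × ASFR × survival probability):
  24: 1 × 0.0478 × 0.931 = 0.04450
  25: 1 × 0.0666 × 0.926 = 0.06167
  26: 1 × 0.0552 × 0.907 = 0.05007
  27: 1 × 0.0635 × 0.894 = 0.05677
  28: 1 × 0.0620 × 0.885 = 0.05487
  29: 1 × 0.0592 × 0.880 = 0.05210
  30: 1 × 0.0735 × 0.873 = 0.06417
  31: 1 × 0.0624 × 0.858 = 0.05354
  32: 1 × 0.0620 × 0.856 = 0.05307
  33: 1 × 0.0546 × 0.836 = 0.04565
Sum = 0.53641
NRR = 0.48309 × 0.53641 = 0.25913

0.259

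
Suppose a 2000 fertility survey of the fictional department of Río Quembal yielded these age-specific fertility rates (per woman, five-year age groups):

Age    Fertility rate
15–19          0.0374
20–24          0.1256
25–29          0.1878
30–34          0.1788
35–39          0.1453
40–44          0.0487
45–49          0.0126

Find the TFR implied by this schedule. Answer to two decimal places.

Sum of ASFRs = 0.0374 + 0.1256 + 0.1878 + 0.1788 + 0.1453 + 0.0487 + 0.0126 = 0.7362
TFR = 5 × 0.7362 = 3.681

3.68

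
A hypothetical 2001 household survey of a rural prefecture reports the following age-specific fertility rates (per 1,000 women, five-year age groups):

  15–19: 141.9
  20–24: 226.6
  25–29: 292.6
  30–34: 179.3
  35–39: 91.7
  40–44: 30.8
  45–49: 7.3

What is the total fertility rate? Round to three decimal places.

Sum of ASFRs = 141.9 + 226.6 + 292.6 + 179.3 + 91.7 + 30.8 + 7.3 = 970.2
TFR = 5 × 970.2 / 1000 = 4.851

4.851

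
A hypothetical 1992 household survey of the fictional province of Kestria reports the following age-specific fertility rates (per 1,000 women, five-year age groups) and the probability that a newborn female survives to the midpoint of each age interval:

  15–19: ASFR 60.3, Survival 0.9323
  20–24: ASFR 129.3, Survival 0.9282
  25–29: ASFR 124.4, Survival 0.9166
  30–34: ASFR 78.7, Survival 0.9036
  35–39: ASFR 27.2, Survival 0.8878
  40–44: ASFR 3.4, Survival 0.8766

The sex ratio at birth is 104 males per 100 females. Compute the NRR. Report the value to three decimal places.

Proportion female at birth = 100 / (100 + 104) = 0.49020.
Each age group contributes 5 × ASFR × survival:
  15–19: 5 × 60.3/1000 × 0.9323 = 0.28109
  20–24: 5 × 129.3/1000 × 0.9282 = 0.60008
  25–29: 5 × 124.4/1000 × 0.9166 = 0.57013
  30–34: 5 × 78.7/1000 × 0.9036 = 0.35557
  35–39: 5 × 27.2/1000 × 0.8878 = 0.12074
  40–44: 5 × 3.4/1000 × 0.8766 = 0.01490
Sum = 1.94251
NRR = 0.49020 × 1.94251 = 0.95222

0.952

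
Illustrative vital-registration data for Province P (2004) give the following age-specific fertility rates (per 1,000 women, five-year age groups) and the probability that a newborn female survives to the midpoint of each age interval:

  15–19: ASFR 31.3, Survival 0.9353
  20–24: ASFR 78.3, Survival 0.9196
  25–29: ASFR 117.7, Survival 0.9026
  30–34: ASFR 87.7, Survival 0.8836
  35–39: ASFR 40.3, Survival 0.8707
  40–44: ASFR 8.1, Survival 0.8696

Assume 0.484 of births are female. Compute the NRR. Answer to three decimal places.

Proportion female at birth = 0.484.
Per-age-group product (5 × ASFR × survival probability):
  15–19: 5 × 31.3/1000 × 0.9353 = 0.14637
  20–24: 5 × 78.3/1000 × 0.9196 = 0.36002
  25–29: 5 × 117.7/1000 × 0.9026 = 0.53118
  30–34: 5 × 87.7/1000 × 0.8836 = 0.38746
  35–39: 5 × 40.3/1000 × 0.8707 = 0.17545
  40–44: 5 × 8.1/1000 × 0.8696 = 0.03522
Sum = 1.63570
NRR = 0.484 × 1.63570 = 0.79168
With NRR below 1 the population is below replacement fertility.

0.792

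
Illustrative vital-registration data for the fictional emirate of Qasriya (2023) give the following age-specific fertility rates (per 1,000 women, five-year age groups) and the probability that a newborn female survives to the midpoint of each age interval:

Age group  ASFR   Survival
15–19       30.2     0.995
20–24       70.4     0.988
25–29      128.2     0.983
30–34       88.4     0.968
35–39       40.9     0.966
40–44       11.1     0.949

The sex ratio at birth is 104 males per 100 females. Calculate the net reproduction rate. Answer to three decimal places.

Proportion female at birth = 100 / (100 + 104) = 0.49020.
Per-age-group product (5 × ASFR × survival probability):
  15–19: 5 × 30.2/1000 × 0.995 = 0.15025
  20–24: 5 × 70.4/1000 × 0.988 = 0.34778
  25–29: 5 × 128.2/1000 × 0.983 = 0.63010
  30–34: 5 × 88.4/1000 × 0.968 = 0.42786
  35–39: 5 × 40.9/1000 × 0.966 = 0.19755
  40–44: 5 × 11.1/1000 × 0.949 = 0.05267
Sum = 1.80621
NRR = 0.49020 × 1.80621 = 0.88540

0.885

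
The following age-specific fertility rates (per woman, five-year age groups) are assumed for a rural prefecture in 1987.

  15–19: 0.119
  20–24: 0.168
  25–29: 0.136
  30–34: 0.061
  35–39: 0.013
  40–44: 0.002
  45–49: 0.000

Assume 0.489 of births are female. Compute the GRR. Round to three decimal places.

1.220

Proportion female at birth = 0.489.
Sum of ASFRs = 0.119 + 0.168 + 0.136 + 0.061 + 0.013 + 0.002 + 0.000 = 0.499
TFR = 5 × 0.499 = 2.495
GRR = 0.489 × 2.495 = 1.22006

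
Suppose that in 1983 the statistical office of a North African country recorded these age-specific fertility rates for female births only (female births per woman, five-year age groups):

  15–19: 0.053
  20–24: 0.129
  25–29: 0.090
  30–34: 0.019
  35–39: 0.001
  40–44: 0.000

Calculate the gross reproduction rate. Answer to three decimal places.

1.460

Sum of female ASFRs = 0.053 + 0.129 + 0.090 + 0.019 + 0.001 + 0.000 = 0.292
GRR = 5 × 0.292 = 1.46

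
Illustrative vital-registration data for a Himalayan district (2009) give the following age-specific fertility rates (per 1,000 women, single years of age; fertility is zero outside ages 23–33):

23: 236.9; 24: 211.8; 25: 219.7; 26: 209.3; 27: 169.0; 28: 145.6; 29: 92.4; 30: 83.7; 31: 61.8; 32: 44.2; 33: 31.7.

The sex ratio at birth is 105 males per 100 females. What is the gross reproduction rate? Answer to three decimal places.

0.735

Proportion female at birth = 100 / (100 + 105) = 0.48780.
Sum of ASFRs = 236.9 + 211.8 + 219.7 + 209.3 + 169.0 + 145.6 + 92.4 + 83.7 + 61.8 + 44.2 + 31.7 = 1506.1
TFR = 1506.1 / 1000 = 1.5061
GRR = 0.48780 × 1.5061 = 0.73468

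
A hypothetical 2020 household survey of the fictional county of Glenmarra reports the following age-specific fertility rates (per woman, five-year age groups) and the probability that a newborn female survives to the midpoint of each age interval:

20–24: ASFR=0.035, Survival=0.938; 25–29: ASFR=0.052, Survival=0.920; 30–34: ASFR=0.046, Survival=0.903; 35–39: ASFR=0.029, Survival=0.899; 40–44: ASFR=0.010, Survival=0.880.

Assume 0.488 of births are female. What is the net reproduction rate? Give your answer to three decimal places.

0.383

Proportion female at birth = 0.488.
Per-age-group product (5 × ASFR × survival probability):
  20–24: 5 × 0.035 × 0.938 = 0.16415
  25–29: 5 × 0.052 × 0.920 = 0.23920
  30–34: 5 × 0.046 × 0.903 = 0.20769
  35–39: 5 × 0.029 × 0.899 = 0.13036
  40–44: 5 × 0.010 × 0.880 = 0.04400
Sum = 0.78540
NRR = 0.488 × 0.78540 = 0.38328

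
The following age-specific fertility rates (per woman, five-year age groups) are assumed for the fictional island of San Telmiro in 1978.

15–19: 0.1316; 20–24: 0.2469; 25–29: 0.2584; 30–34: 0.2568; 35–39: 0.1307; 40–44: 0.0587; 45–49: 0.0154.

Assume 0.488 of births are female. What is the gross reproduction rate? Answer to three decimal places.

Proportion female at birth = 0.488.
Sum of ASFRs = 0.1316 + 0.2469 + 0.2584 + 0.2568 + 0.1307 + 0.0587 + 0.0154 = 1.0985
TFR = 5 × 1.0985 = 5.4925
GRR = 0.488 × 5.4925 = 2.68034

2.680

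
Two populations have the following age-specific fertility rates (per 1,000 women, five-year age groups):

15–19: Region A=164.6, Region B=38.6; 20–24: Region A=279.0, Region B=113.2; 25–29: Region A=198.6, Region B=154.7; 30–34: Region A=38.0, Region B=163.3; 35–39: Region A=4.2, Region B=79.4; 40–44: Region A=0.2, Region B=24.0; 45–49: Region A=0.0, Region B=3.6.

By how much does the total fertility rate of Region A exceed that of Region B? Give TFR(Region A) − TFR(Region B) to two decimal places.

Region A:
  Sum of ASFRs = 164.6 + 279.0 + 198.6 + 38.0 + 4.2 + 0.2 + 0.0 = 684.6
  TFR = 5 × 684.6 / 1000 = 3.423
Region B:
  Sum of ASFRs = 38.6 + 113.2 + 154.7 + 163.3 + 79.4 + 24.0 + 3.6 = 576.8
  TFR = 5 × 576.8 / 1000 = 2.884
Difference = 3.423 − 2.884 = 0.539

0.54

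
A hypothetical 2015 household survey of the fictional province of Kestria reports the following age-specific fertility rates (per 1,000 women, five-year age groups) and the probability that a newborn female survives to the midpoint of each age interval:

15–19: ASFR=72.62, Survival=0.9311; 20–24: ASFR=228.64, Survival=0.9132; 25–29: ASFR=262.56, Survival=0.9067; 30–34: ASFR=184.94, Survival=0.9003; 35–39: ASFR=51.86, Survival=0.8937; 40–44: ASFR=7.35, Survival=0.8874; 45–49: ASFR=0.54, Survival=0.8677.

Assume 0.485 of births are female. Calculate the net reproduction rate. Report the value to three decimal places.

1.781

Proportion female at birth = 0.485.
Per-age-group product (5 × ASFR × survival probability):
  15–19: 5 × 72.62/1000 × 0.9311 = 0.33808
  20–24: 5 × 228.64/1000 × 0.9132 = 1.04397
  25–29: 5 × 262.56/1000 × 0.9067 = 1.19032
  30–34: 5 × 184.94/1000 × 0.9003 = 0.83251
  35–39: 5 × 51.86/1000 × 0.8937 = 0.23174
  40–44: 5 × 7.35/1000 × 0.8874 = 0.03261
  45–49: 5 × 0.54/1000 × 0.8677 = 0.00234
Sum = 3.67157
NRR = 0.485 × 3.67157 = 1.78071
With NRR above 1 the population is above replacement fertility.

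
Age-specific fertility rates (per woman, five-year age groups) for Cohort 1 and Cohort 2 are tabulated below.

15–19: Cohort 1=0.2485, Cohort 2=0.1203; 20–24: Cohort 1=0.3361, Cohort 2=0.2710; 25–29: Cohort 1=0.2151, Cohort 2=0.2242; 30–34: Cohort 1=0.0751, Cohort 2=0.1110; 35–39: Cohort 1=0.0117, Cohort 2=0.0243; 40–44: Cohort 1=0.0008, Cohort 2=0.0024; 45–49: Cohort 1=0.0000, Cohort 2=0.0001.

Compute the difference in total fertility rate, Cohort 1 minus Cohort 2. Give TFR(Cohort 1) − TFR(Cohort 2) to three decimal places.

Cohort 1:
  Sum of ASFRs = 0.2485 + 0.3361 + 0.2151 + 0.0751 + 0.0117 + 0.0008 + 0.0000 = 0.8873
  TFR = 5 × 0.8873 = 4.4365
Cohort 2:
  Sum of ASFRs = 0.1203 + 0.2710 + 0.2242 + 0.1110 + 0.0243 + 0.0024 + 0.0001 = 0.7533
  TFR = 5 × 0.7533 = 3.7665
Difference = 4.4365 − 3.7665 = 0.67

0.670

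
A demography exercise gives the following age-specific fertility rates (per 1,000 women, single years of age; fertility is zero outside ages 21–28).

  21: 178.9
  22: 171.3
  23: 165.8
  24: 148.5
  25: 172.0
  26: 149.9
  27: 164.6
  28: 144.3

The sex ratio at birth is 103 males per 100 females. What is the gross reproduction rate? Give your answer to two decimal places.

0.64

Proportion female at birth = 100 / (100 + 103) = 0.49261.
Sum of ASFRs = 178.9 + 171.3 + 165.8 + 148.5 + 172.0 + 149.9 + 164.6 + 144.3 = 1295.3
TFR = 1295.3 / 1000 = 1.2953
GRR = 0.49261 × 1.2953 = 0.63808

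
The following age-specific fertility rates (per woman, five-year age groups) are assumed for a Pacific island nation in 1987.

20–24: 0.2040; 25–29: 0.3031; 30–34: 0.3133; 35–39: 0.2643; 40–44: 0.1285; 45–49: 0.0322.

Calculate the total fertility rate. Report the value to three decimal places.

Sum of ASFRs = 0.2040 + 0.3031 + 0.3133 + 0.2643 + 0.1285 + 0.0322 = 1.2454
TFR = 5 × 1.2454 = 6.227

6.227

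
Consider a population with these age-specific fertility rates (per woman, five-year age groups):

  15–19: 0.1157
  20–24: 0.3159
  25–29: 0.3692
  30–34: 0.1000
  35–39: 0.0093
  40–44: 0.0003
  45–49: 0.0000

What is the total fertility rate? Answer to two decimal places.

4.55

Sum of ASFRs = 0.1157 + 0.3159 + 0.3692 + 0.1000 + 0.0093 + 0.0003 + 0.0000 = 0.9104
TFR = 5 × 0.9104 = 4.552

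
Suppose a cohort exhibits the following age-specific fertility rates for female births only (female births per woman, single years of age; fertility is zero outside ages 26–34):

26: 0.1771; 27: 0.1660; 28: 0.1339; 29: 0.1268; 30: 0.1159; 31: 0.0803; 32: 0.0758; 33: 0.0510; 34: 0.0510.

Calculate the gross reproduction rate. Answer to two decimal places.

0.98

Sum of female ASFRs = 0.1771 + 0.1660 + 0.1339 + 0.1268 + 0.1159 + 0.0803 + 0.0758 + 0.0510 + 0.0510 = 0.9778
GRR = 0.9778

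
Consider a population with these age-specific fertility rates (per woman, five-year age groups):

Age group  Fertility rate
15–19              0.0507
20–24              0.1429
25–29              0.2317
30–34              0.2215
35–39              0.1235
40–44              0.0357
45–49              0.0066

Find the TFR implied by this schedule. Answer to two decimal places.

4.06

Sum of ASFRs = 0.0507 + 0.1429 + 0.2317 + 0.2215 + 0.1235 + 0.0357 + 0.0066 = 0.8126
TFR = 5 × 0.8126 = 4.063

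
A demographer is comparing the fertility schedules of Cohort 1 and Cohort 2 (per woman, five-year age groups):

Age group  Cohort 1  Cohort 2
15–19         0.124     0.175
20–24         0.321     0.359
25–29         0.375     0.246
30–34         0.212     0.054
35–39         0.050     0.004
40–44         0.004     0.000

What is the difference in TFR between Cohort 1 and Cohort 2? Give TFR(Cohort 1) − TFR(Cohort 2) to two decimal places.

Cohort 1:
  Sum of ASFRs = 0.124 + 0.321 + 0.375 + 0.212 + 0.050 + 0.004 = 1.086
  TFR = 5 × 1.086 = 5.43
Cohort 2:
  Sum of ASFRs = 0.175 + 0.359 + 0.246 + 0.054 + 0.004 + 0.000 = 0.838
  TFR = 5 × 0.838 = 4.19
Difference = 5.43 − 4.19 = 1.24

1.24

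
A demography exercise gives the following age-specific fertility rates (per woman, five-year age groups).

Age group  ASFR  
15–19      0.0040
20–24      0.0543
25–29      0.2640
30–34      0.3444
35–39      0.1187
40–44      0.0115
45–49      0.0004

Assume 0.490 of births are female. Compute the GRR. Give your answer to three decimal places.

Proportion female at birth = 0.490.
Sum of ASFRs = 0.0040 + 0.0543 + 0.2640 + 0.3444 + 0.1187 + 0.0115 + 0.0004 = 0.7973
TFR = 5 × 0.7973 = 3.9865
GRR = 0.490 × 3.9865 = 1.95339

1.953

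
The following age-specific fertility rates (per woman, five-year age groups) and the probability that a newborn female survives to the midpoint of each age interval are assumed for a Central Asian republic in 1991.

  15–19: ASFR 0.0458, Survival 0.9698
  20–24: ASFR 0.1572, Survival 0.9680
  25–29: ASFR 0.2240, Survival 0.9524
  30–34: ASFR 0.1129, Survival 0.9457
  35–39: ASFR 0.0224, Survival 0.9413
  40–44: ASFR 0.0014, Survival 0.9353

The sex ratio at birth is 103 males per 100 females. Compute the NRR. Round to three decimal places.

Proportion female at birth = 100 / (100 + 103) = 0.49261.
Each age group contributes 5 × ASFR × survival:
  15–19: 5 × 0.0458 × 0.9698 = 0.22208
  20–24: 5 × 0.1572 × 0.9680 = 0.76085
  25–29: 5 × 0.2240 × 0.9524 = 1.06669
  30–34: 5 × 0.1129 × 0.9457 = 0.53385
  35–39: 5 × 0.0224 × 0.9413 = 0.10543
  40–44: 5 × 0.0014 × 0.9353 = 0.00655
Sum = 2.69545
NRR = 0.49261 × 2.69545 = 1.32781
An NRR exceeding 1 indicates intrinsic growth under these rates.

1.328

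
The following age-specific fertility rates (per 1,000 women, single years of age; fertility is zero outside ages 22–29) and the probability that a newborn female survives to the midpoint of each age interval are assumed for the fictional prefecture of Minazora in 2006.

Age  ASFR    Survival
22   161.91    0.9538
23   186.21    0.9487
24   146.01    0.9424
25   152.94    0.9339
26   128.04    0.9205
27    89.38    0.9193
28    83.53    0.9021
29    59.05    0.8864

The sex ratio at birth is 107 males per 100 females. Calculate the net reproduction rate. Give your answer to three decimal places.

0.454

Proportion female at birth = 100 / (100 + 107) = 0.48309.
Weighting each age-specific rate by interval width and survival:
  22: 1 × 161.91/1000 × 0.9538 = 0.15443
  23: 1 × 186.21/1000 × 0.9487 = 0.17666
  24: 1 × 146.01/1000 × 0.9424 = 0.13760
  25: 1 × 152.94/1000 × 0.9339 = 0.14283
  26: 1 × 128.04/1000 × 0.9205 = 0.11786
  27: 1 × 89.38/1000 × 0.9193 = 0.08217
  28: 1 × 83.53/1000 × 0.9021 = 0.07535
  29: 1 × 59.05/1000 × 0.8864 = 0.05234
Sum = 0.93924
NRR = 0.48309 × 0.93924 = 0.45374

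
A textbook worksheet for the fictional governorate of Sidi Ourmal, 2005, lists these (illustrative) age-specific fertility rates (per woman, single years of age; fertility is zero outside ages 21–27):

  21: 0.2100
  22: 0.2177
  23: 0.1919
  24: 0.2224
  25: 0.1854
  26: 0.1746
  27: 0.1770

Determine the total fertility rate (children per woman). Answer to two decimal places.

1.38

Sum of ASFRs = 0.2100 + 0.2177 + 0.1919 + 0.2224 + 0.1854 + 0.1746 + 0.1770 = 1.3790
TFR = 1.379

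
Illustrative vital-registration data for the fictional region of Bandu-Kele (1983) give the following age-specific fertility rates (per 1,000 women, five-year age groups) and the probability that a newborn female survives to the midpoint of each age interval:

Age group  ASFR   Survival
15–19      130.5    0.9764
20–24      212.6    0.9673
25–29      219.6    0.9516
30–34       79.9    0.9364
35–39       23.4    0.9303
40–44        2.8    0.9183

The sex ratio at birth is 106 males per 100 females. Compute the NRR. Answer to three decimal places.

1.556

Proportion female at birth = 100 / (100 + 106) = 0.48544.
Per-age-group product (5 × ASFR × survival probability):
  15–19: 5 × 130.5/1000 × 0.9764 = 0.63710
  20–24: 5 × 212.6/1000 × 0.9673 = 1.02824
  25–29: 5 × 219.6/1000 × 0.9516 = 1.04486
  30–34: 5 × 79.9/1000 × 0.9364 = 0.37409
  35–39: 5 × 23.4/1000 × 0.9303 = 0.10885
  40–44: 5 × 2.8/1000 × 0.9183 = 0.01286
Sum = 3.20600
NRR = 0.48544 × 3.20600 = 1.55632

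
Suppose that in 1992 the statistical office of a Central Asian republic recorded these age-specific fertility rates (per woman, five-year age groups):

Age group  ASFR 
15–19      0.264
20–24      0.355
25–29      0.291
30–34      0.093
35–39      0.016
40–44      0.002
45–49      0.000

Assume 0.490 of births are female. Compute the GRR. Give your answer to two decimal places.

2.50

Proportion female at birth = 0.490.
Sum of ASFRs = 0.264 + 0.355 + 0.291 + 0.093 + 0.016 + 0.002 + 0.000 = 1.021
TFR = 5 × 1.021 = 5.105
GRR = 0.490 × 5.105 = 2.50145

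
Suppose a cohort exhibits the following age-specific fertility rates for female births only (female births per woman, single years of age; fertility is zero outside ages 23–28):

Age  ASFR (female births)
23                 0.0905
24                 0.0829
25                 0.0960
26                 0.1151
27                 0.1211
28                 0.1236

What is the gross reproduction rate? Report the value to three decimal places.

Sum of female ASFRs = 0.0905 + 0.0829 + 0.0960 + 0.1151 + 0.1211 + 0.1236 = 0.6292
GRR = 0.6292

0.629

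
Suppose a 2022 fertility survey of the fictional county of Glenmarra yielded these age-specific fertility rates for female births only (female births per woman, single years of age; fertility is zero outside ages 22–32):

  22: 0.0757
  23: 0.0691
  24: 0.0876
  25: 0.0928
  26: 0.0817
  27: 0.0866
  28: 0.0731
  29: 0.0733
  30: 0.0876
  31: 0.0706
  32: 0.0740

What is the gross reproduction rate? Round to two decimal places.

Sum of female ASFRs = 0.0757 + 0.0691 + 0.0876 + 0.0928 + 0.0817 + 0.0866 + 0.0731 + 0.0733 + 0.0876 + 0.0706 + 0.0740 = 0.8721
GRR = 0.8721

0.87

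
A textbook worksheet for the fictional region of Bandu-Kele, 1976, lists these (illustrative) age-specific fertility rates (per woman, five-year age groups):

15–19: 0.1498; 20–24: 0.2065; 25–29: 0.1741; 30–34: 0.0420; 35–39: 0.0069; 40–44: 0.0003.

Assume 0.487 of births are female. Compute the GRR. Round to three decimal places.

1.411

Proportion female at birth = 0.487.
Sum of ASFRs = 0.1498 + 0.2065 + 0.1741 + 0.0420 + 0.0069 + 0.0003 = 0.5796
TFR = 5 × 0.5796 = 2.898
GRR = 0.487 × 2.898 = 1.41133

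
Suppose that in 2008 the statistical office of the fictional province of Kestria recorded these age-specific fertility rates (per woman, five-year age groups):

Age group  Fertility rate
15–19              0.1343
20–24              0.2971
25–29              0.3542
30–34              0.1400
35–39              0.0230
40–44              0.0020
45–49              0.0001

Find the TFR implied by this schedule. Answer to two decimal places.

4.75

Sum of ASFRs = 0.1343 + 0.2971 + 0.3542 + 0.1400 + 0.0230 + 0.0020 + 0.0001 = 0.9507
TFR = 5 × 0.9507 = 4.7535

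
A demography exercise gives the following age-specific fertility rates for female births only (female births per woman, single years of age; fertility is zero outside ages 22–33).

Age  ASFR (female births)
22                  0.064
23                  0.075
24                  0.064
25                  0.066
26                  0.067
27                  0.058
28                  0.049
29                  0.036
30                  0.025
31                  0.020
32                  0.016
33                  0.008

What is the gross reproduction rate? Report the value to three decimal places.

0.548

Sum of female ASFRs = 0.064 + 0.075 + 0.064 + 0.066 + 0.067 + 0.058 + 0.049 + 0.036 + 0.025 + 0.020 + 0.016 + 0.008 = 0.548
GRR = 0.548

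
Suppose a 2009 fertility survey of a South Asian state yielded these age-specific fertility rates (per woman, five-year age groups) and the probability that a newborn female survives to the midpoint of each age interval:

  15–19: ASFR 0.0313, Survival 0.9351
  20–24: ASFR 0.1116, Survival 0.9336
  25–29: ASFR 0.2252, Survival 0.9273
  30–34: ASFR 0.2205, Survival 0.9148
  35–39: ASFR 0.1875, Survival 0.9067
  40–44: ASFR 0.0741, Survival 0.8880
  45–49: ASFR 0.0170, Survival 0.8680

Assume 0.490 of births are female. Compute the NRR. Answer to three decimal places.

1.947

Proportion female at birth = 0.490.
Weighting each age-specific rate by interval width and survival:
  15–19: 5 × 0.0313 × 0.9351 = 0.14634
  20–24: 5 × 0.1116 × 0.9336 = 0.52095
  25–29: 5 × 0.2252 × 0.9273 = 1.04414
  30–34: 5 × 0.2205 × 0.9148 = 1.00857
  35–39: 5 × 0.1875 × 0.9067 = 0.85003
  40–44: 5 × 0.0741 × 0.8880 = 0.32900
  45–49: 5 × 0.0170 × 0.8680 = 0.07378
Sum = 3.97281
NRR = 0.490 × 3.97281 = 1.94668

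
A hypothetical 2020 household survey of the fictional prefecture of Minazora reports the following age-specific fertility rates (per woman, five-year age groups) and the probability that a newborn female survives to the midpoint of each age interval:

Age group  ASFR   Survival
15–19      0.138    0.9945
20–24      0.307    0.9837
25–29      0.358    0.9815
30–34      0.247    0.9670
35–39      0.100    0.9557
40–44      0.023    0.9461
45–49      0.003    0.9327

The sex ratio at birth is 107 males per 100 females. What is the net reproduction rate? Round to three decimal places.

Proportion female at birth = 100 / (100 + 107) = 0.48309.
Survival-weighted fertility by age (5·fₓ·Sₓ):
  15–19: 5 × 0.138 × 0.9945 = 0.68621
  20–24: 5 × 0.307 × 0.9837 = 1.50998
  25–29: 5 × 0.358 × 0.9815 = 1.75689
  30–34: 5 × 0.247 × 0.9670 = 1.19425
  35–39: 5 × 0.100 × 0.9557 = 0.47785
  40–44: 5 × 0.023 × 0.9461 = 0.10880
  45–49: 5 × 0.003 × 0.9327 = 0.01399
Sum = 5.74797
NRR = 0.48309 × 5.74797 = 2.77679
An NRR exceeding 1 indicates intrinsic growth under these rates.

2.777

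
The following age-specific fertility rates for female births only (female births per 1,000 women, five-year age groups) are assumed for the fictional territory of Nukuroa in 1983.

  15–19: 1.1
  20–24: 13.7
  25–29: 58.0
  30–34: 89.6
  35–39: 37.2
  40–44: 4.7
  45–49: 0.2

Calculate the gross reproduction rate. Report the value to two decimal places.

Sum of female ASFRs = 1.1 + 13.7 + 58.0 + 89.6 + 37.2 + 4.7 + 0.2 = 204.5
GRR = 5 × 204.5 / 1000 = 1.0225

1.02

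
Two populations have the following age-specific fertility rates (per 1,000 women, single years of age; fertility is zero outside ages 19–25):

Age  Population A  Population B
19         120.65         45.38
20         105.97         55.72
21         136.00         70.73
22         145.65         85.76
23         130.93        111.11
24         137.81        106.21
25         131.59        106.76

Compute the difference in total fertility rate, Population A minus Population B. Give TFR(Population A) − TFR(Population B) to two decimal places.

Population A:
  Sum of ASFRs = 120.65 + 105.97 + 136.00 + 145.65 + 130.93 + 137.81 + 131.59 = 908.60
  TFR = 908.60 / 1000 = 0.9086
Population B:
  Sum of ASFRs = 45.38 + 55.72 + 70.73 + 85.76 + 111.11 + 106.21 + 106.76 = 581.67
  TFR = 581.67 / 1000 = 0.58167
Difference = 0.9086 − 0.58167 = 0.32693

0.33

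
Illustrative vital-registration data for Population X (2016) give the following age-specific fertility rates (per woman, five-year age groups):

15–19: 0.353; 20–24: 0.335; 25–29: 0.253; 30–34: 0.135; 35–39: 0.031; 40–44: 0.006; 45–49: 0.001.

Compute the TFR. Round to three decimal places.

5.570

Sum of ASFRs = 0.353 + 0.335 + 0.253 + 0.135 + 0.031 + 0.006 + 0.001 = 1.114
TFR = 5 × 1.114 = 5.57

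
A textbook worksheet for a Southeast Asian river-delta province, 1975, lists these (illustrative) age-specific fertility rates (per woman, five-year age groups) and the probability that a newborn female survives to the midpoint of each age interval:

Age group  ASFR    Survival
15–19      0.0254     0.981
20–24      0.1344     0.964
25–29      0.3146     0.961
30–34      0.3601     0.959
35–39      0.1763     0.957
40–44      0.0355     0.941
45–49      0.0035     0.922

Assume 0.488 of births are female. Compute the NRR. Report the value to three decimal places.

Proportion female at birth = 0.488.
Survival-weighted fertility by age (5·fₓ·Sₓ):
  15–19: 5 × 0.0254 × 0.981 = 0.12459
  20–24: 5 × 0.1344 × 0.964 = 0.64781
  25–29: 5 × 0.3146 × 0.961 = 1.51165
  30–34: 5 × 0.3601 × 0.959 = 1.72668
  35–39: 5 × 0.1763 × 0.957 = 0.84360
  40–44: 5 × 0.0355 × 0.941 = 0.16703
  45–49: 5 × 0.0035 × 0.922 = 0.01614
Sum = 5.03750
NRR = 0.488 × 5.03750 = 2.45830
An NRR exceeding 1 indicates intrinsic growth under these rates.

2.458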